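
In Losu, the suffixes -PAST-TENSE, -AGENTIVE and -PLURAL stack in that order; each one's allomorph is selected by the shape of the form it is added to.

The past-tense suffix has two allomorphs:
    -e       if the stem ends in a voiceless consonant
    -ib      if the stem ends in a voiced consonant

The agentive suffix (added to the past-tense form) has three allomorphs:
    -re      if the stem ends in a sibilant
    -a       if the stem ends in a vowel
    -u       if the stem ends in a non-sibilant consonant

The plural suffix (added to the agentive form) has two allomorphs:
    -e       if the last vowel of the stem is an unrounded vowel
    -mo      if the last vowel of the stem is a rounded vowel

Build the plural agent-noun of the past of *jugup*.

jugupeae

*jugup*: final consonant = /p/, voiceless → -e → *jugupe*.
The past-tense form *jugupe*: final sound = /e/, a vowel → -a → *jugupea*.
The last vowel of the agentive form *jugupea* is /a/, which is an unrounded vowel, so the plural suffix is -e, giving *jugupeae*.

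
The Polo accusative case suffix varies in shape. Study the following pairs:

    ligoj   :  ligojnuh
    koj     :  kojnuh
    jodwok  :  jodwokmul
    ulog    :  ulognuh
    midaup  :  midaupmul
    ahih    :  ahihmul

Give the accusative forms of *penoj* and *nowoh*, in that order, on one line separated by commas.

Looking at the final consonant of each stem: -mul when the stem ends in a voiceless consonant (*jodwok*, *midaup*, *ahih*); -nuh when the stem ends in a voiced consonant (*ligoj*, *koj*, *ulog*).
*penoj* — final consonant /j/ (voiced) → -nuh → *penojnuh*.
Since the final consonant of *nowoh* is /h/ (voiceless), it takes -mul, giving *nowohmul*.

penojnuh, nowohmul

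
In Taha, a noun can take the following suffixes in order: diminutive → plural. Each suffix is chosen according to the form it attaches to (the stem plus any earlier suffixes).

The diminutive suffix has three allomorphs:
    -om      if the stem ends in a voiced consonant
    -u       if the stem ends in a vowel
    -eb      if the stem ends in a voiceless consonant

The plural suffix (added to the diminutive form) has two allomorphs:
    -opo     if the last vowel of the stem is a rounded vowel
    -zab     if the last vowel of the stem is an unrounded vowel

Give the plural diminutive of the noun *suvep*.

suvepebzab

*suvep*: final sound = /p/, a voiceless consonant → -eb → *suvepeb*.
The diminutive form *suvepeb*: last vowel = /e/, an unrounded vowel → -zab → *suvepebzab*.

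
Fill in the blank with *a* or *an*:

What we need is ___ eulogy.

a

The indefinite article is chosen by the initial *sound* of the following word, not its spelling.
*eulogy* begins with the sound /juː/ (eu pronounced /juː/) — a consonant sound.
So the article is *a*: What we need is a eulogy.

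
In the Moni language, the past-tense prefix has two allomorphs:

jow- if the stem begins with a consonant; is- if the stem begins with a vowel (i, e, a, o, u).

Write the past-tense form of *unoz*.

*unoz*: first sound = /u/, a vowel → is- → *isunoz*.

isunoz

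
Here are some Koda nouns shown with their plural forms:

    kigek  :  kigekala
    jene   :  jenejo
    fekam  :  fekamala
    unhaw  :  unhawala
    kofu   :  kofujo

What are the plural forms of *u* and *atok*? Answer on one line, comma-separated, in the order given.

ujo, atokala

The pattern is consonant vs. vowel: -ala when the stem ends in a consonant (*kigek*, *fekam*, *unhaw*); -jo when the stem ends in a vowel (*jene*, *kofu*).
Since the final sound of *u* is /u/ (a vowel), it takes -jo, giving *ujo*.
*atok* — final sound /k/ (a consonant) → -ala → *atokala*.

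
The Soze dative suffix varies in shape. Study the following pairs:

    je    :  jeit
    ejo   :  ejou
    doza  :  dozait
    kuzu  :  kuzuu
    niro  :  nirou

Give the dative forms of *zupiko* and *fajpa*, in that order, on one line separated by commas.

zupikou, fajpait

The pattern is rounding harmony: -u when the last vowel of the stem is a rounded vowel (*ejo*, *kuzu*, *niro*); -it when the last vowel of the stem is an unrounded vowel (*je*, *doza*).
*zupiko*: last vowel = /o/, a rounded vowel → -u → *zupikou*.
Since the last vowel of *fajpa* is /a/ (an unrounded vowel), it takes -it, giving *fajpait*.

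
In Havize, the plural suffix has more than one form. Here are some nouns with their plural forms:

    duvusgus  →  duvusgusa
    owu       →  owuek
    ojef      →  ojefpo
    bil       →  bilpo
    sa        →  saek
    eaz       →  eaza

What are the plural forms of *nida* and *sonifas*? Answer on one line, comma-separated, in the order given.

nidaek, sonifasa

The alternation tracks the final sound of the stem — -a when the stem ends in a sibilant (*duvusgus*, *eaz*); -po when the stem ends in a non-sibilant consonant (*ojef*, *bil*); -ek when the stem ends in a vowel (*owu*, *sa*).
The final sound of *nida* is /a/, which is a vowel, so the suffix is -ek, giving *nidaek*.
*sonifas* — final sound /s/ (a sibilant) → -a → *sonifasa*.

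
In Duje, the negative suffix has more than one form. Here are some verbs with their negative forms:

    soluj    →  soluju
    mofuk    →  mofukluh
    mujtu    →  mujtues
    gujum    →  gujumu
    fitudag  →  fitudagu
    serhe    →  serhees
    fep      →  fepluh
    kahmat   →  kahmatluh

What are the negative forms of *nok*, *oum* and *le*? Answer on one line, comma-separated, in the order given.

nokluh, oumu, lees

The alternation tracks the final sound of the stem — -luh when the stem ends in a voiceless consonant (*mofuk*, *fep*, *kahmat*); -u when the stem ends in a voiced consonant (*soluj*, *gujum*, *fitudag*); -es when the stem ends in a vowel (*mujtu*, *serhe*).
The final sound of *nok* is /k/, which is a voiceless consonant, so the suffix is -luh, giving *nokluh*.
*oum* — final sound /m/ (a voiced consonant) → -u → *oumu*.
*le* — final sound /e/ (a vowel) → -es → *lees*.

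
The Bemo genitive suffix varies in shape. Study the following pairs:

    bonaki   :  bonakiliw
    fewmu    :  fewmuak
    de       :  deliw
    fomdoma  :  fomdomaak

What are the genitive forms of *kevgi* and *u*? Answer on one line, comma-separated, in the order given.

kevgiliw, uak

The alternation tracks the last vowel of the stem — -liw when the last vowel of the stem is a front vowel (*bonaki*, *de*); -ak when the last vowel of the stem is a back vowel (*fewmu*, *fomdoma*).
*kevgi* — last vowel /i/ (a front vowel) → -liw → *kevgiliw*.
Since the last vowel of *u* is /u/ (a back vowel), it takes -ak, giving *uak*.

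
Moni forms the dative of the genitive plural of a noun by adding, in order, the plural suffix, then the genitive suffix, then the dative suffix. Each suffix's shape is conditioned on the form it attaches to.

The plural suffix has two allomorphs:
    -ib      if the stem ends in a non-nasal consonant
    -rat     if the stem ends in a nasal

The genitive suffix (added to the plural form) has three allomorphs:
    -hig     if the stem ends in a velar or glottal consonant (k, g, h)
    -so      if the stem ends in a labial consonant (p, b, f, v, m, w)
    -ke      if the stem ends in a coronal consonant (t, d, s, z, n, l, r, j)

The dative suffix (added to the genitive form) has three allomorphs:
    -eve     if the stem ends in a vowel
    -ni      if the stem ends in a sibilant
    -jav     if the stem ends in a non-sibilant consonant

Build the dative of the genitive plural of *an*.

anratkeeve

The final consonant of *an* is /n/, which is a nasal, so the plural suffix is -rat, giving *anrat*.
The plural form *anrat* — final consonant /t/ (coronal) → -ke → *anratke*.
Since the final sound of the genitive form *anratke* is /e/ (a vowel), it takes -eve, giving *anratkeeve*.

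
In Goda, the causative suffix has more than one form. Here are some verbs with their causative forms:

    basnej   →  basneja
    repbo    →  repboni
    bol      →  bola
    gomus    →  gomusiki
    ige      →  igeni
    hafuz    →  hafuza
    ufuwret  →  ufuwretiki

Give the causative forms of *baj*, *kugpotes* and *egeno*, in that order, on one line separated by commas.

baja, kugpotesiki, egenoni

The alternation tracks the final sound of the stem — -iki when the stem ends in a voiceless consonant (*gomus*, *ufuwret*); -a when the stem ends in a voiced consonant (*basnej*, *bol*, *hafuz*); -ni when the stem ends in a vowel (*repbo*, *ige*).
The final sound of *baj* is /j/, which is a voiced consonant, so the suffix is -a, giving *baja*.
Since the final sound of *kugpotes* is /s/ (a voiceless consonant), it takes -iki, giving *kugpotesiki*.
*egeno* — final sound /o/ (a vowel) → -ni → *egenoni*.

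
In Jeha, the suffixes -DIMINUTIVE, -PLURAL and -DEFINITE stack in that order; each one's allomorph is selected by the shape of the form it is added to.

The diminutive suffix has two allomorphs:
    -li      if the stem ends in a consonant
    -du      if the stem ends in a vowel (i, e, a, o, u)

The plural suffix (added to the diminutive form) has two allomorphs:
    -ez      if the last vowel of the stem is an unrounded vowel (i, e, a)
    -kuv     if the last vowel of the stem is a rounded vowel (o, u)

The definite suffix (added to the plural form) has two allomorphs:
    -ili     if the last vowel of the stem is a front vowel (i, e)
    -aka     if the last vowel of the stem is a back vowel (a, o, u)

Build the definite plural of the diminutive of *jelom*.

Since the final sound of *jelom* is /m/ (a consonant), it takes -li, giving *jelomli*.
The diminutive form *jelomli*: last vowel = /i/, an unrounded vowel → -ez → *jelomliez*.
The plural form *jelomliez*: last vowel = /e/, a front vowel → -ili → *jelomliezili*.

jelomliezili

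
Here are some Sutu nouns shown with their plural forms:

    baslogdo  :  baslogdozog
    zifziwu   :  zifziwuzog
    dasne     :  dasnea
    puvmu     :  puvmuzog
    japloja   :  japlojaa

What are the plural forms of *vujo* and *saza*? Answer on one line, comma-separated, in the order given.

vujozog, sazaa

Looking at the last vowel of each stem: -zog when the last vowel of the stem is a rounded vowel (*baslogdo*, *zifziwu*, *puvmu*); -a when the last vowel of the stem is an unrounded vowel (*dasne*, *japloja*).
The last vowel of *vujo* is /o/, which is a rounded vowel, so the suffix is -zog, giving *vujozog*.
*saza* — last vowel /a/ (an unrounded vowel) → -a → *sazaa*.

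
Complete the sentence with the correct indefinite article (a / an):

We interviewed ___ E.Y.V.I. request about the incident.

The indefinite article is chosen by the initial *sound* of the following word, not its spelling.
The initialism *E.Y.V.I.* is read letter by letter; the first letter, E, is pronounced /iː/, which begins with a vowel sound.
So the article is *an*: We interviewed an E.Y.V.I. request about the incident.

an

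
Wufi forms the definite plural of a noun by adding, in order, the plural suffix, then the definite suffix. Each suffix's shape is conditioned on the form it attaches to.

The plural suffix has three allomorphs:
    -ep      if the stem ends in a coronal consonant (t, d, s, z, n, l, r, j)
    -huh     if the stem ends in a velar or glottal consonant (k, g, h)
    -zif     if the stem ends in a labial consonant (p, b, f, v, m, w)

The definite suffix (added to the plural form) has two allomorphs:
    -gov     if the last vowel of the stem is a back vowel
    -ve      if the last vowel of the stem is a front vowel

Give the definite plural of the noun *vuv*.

vuvzifve

*vuv* — final consonant /v/ (labial) → -zif → *vuvzif*.
The plural form *vuvzif* — last vowel /i/ (a front vowel) → -ve → *vuvzifve*.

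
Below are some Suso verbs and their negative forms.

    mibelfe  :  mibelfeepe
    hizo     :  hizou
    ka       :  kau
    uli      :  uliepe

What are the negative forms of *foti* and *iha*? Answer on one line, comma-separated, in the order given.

fotiepe, ihau

Looking at the last vowel of each stem: -epe when the last vowel of the stem is a front vowel (*mibelfe*, *uli*); -u when the last vowel of the stem is a back vowel (*hizo*, *ka*).
*foti*: last vowel = /i/, a front vowel → -epe → *fotiepe*.
*iha* — last vowel /a/ (a back vowel) → -u → *ihau*.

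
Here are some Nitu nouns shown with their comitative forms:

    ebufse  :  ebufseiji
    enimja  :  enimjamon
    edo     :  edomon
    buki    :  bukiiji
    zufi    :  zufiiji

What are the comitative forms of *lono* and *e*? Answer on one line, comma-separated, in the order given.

lonomon, eiji

The pattern is front/back vowel harmony: -iji when the last vowel of the stem is a front vowel (*ebufse*, *buki*, *zufi*); -mon when the last vowel of the stem is a back vowel (*enimja*, *edo*).
Since the last vowel of *lono* is /o/ (a back vowel), it takes -mon, giving *lonomon*.
*e*: last vowel = /e/, a front vowel → -iji → *eiji*.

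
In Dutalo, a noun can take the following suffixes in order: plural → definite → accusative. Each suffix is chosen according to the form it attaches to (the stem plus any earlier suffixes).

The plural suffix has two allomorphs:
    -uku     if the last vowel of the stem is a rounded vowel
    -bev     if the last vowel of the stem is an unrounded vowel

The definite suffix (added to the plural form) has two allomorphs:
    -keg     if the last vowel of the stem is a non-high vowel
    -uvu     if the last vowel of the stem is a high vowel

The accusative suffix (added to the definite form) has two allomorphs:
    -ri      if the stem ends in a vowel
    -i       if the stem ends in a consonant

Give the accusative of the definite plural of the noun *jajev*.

Since the last vowel of *jajev* is /e/ (an unrounded vowel), it takes -bev, giving *jajevbev*.
The plural form *jajevbev*: last vowel = /e/, a non-high vowel → -keg → *jajevbevkeg*.
The definite form *jajevbevkeg* — final sound /g/ (a consonant) → -i → *jajevbevkegi*.

jajevbevkegi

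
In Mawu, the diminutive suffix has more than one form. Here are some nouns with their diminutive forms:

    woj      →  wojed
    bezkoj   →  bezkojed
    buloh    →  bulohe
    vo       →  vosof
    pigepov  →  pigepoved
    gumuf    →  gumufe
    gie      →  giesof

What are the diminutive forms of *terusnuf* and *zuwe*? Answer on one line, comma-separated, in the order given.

Looking at the final sound of each stem: -e when the stem ends in a voiceless consonant (*buloh*, *gumuf*); -ed when the stem ends in a voiced consonant (*woj*, *bezkoj*, *pigepov*); -sof when the stem ends in a vowel (*vo*, *gie*).
*terusnuf*: final sound = /f/, a voiceless consonant → -e → *terusnufe*.
The final sound of *zuwe* is /e/, which is a vowel, so the suffix is -sof, giving *zuwesof*.

terusnufe, zuwesof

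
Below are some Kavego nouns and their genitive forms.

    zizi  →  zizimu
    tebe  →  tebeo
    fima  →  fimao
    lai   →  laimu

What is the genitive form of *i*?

The alternation tracks the last vowel of the stem — -mu when the last vowel of the stem is a high vowel (*zizi*, *lai*); -o when the last vowel of the stem is a non-high vowel (*tebe*, *fima*).
*i* — last vowel /i/ (a high vowel) → -mu → *imu*.

imu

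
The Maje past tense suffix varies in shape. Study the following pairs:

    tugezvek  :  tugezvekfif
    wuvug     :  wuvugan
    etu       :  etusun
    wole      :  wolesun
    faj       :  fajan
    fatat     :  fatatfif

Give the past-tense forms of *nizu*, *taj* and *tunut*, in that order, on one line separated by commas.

nizusun, tajan, tunutfif

The pattern is voicing of the final sound: -fif when the stem ends in a voiceless consonant (*tugezvek*, *fatat*); -an when the stem ends in a voiced consonant (*wuvug*, *faj*); -sun when the stem ends in a vowel (*etu*, *wole*).
Since the final sound of *nizu* is /u/ (a vowel), it takes -sun, giving *nizusun*.
The final sound of *taj* is /j/, which is a voiced consonant, so the suffix is -an, giving *tajan*.
*tunut* — final sound /t/ (a voiceless consonant) → -fif → *tunutfif*.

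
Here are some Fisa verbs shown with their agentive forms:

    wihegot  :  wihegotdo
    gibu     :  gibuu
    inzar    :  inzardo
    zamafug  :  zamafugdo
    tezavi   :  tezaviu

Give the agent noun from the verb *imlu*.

imluu

The alternation tracks the final sound of the stem — -do when the stem ends in a consonant (*wihegot*, *inzar*, *zamafug*); -u when the stem ends in a vowel (*gibu*, *tezavi*).
Since the final sound of *imlu* is /u/ (a vowel), it takes -u, giving *imluu*.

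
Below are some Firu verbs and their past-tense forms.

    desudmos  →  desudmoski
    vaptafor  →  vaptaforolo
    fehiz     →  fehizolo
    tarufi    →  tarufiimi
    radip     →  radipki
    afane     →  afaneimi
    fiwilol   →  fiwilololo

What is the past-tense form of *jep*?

The alternation tracks the final sound of the stem — -ki when the stem ends in a voiceless consonant (*desudmos*, *radip*); -olo when the stem ends in a voiced consonant (*vaptafor*, *fehiz*, *fiwilol*); -imi when the stem ends in a vowel (*tarufi*, *afane*).
*jep* — final sound /p/ (a voiceless consonant) → -ki → *jepki*.

jepki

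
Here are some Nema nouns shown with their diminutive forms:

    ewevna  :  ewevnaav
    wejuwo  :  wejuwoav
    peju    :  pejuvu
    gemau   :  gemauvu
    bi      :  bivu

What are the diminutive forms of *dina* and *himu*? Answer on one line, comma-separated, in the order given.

The pattern is height harmony: -vu when the last vowel of the stem is a high vowel (*peju*, *gemau*, *bi*); -av when the last vowel of the stem is a non-high vowel (*ewevna*, *wejuwo*).
Since the last vowel of *dina* is /a/ (a non-high vowel), it takes -av, giving *dinaav*.
*himu*: last vowel = /u/, a high vowel → -vu → *himuvu*.

dinaav, himuvu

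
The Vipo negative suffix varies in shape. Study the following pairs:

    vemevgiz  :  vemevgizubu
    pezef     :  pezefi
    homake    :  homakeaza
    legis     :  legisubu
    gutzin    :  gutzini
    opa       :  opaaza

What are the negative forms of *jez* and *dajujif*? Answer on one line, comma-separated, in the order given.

The suffix is conditioned by the final sound: -ubu when the stem ends in a sibilant (*vemevgiz*, *legis*); -i when the stem ends in a non-sibilant consonant (*pezef*, *gutzin*); -aza when the stem ends in a vowel (*homake*, *opa*).
*jez* — final sound /z/ (a sibilant) → -ubu → *jezubu*.
Since the final sound of *dajujif* is /f/ (a non-sibilant consonant), it takes -i, giving *dajujifi*.

jezubu, dajujifi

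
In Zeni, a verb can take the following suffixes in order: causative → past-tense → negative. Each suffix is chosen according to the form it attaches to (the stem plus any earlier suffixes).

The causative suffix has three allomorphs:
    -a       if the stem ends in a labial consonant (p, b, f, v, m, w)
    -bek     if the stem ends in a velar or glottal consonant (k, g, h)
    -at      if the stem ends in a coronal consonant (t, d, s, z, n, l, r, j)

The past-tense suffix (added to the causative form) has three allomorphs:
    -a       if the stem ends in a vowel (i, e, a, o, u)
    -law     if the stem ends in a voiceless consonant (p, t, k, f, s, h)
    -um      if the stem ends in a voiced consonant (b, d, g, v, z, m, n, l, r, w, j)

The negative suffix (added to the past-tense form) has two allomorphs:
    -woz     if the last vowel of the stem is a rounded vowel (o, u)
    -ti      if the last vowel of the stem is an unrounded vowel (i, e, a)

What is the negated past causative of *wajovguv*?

wajovguvaati

Since the final consonant of *wajovguv* is /v/ (labial), it takes -a, giving *wajovguva*.
Since the final sound of the causative form *wajovguva* is /a/ (a vowel), it takes -a, giving *wajovguvaa*.
The last vowel of the past-tense form *wajovguvaa* is /a/, which is an unrounded vowel, so the negative suffix is -ti, giving *wajovguvaati*.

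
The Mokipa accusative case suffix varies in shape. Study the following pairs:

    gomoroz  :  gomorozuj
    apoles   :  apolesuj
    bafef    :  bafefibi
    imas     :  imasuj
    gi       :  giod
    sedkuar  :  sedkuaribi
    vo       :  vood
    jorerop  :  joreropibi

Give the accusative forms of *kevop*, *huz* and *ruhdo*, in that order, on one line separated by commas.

kevopibi, huzuj, ruhdood

The pattern is sibilance of the final sound: -uj when the stem ends in a sibilant (*gomoroz*, *apoles*, *imas*); -ibi when the stem ends in a non-sibilant consonant (*bafef*, *sedkuar*, *jorerop*); -od when the stem ends in a vowel (*gi*, *vo*).
The final sound of *kevop* is /p/, which is a non-sibilant consonant, so the suffix is -ibi, giving *kevopibi*.
The final sound of *huz* is /z/, which is a sibilant, so the suffix is -uj, giving *huzuj*.
Since the final sound of *ruhdo* is /o/ (a vowel), it takes -od, giving *ruhdood*.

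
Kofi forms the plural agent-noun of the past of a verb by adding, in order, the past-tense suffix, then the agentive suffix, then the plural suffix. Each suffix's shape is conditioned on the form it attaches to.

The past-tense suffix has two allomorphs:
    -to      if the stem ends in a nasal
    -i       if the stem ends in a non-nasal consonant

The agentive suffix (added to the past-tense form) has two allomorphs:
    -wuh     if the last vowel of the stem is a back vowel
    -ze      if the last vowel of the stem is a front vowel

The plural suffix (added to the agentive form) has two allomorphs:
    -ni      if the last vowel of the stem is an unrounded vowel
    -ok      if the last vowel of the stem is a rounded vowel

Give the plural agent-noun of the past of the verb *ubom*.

*ubom*: final consonant = /m/, a nasal → -to → *ubomto*.
Since the last vowel of the past-tense form *ubomto* is /o/ (a back vowel), it takes -wuh, giving *ubomtowuh*.
The agentive form *ubomtowuh*: last vowel = /u/, a rounded vowel → -ok → *ubomtowuhok*.

ubomtowuhok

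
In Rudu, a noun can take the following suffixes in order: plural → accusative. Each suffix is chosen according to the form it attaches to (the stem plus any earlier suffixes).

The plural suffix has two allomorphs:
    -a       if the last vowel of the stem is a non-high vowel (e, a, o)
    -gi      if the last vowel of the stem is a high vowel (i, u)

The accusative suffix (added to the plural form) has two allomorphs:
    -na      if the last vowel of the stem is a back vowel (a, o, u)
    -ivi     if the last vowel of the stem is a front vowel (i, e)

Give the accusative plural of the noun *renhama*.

renhamaana

Since the last vowel of *renhama* is /a/ (a non-high vowel), it takes -a, giving *renhamaa*.
The plural form *renhamaa*: last vowel = /a/, a back vowel → -na → *renhamaana*.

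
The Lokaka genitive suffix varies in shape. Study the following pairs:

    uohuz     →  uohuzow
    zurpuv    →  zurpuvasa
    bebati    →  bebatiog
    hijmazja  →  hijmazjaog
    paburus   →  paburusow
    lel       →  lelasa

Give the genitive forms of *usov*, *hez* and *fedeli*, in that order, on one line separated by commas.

usovasa, hezow, fedeliog

The suffix is conditioned by the final sound: -ow when the stem ends in a sibilant (*uohuz*, *paburus*); -asa when the stem ends in a non-sibilant consonant (*zurpuv*, *lel*); -og when the stem ends in a vowel (*bebati*, *hijmazja*).
*usov* — final sound /v/ (a non-sibilant consonant) → -asa → *usovasa*.
Since the final sound of *hez* is /z/ (a sibilant), it takes -ow, giving *hezow*.
*fedeli*: final sound = /i/, a vowel → -og → *fedeliog*.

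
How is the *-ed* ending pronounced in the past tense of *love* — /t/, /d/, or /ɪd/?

/d/

The stem *love* ends in a voiced sound other than /d/.
The -ed suffix is realized as /ɪd/ after /t, d/; as /t/ after other voiceless consonants; and as /d/ after other voiced sounds.
So -ed on *love* is pronounced /d/.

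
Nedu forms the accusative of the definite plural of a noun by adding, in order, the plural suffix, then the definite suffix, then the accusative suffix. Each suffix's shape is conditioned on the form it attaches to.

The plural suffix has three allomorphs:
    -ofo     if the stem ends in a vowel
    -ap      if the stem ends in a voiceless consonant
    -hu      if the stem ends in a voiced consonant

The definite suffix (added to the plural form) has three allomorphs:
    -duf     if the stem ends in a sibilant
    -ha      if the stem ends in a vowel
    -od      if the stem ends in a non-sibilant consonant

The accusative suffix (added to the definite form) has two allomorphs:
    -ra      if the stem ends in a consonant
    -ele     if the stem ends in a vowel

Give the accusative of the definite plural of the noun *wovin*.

The final sound of *wovin* is /n/, which is a voiced consonant, so the plural suffix is -hu, giving *wovinhu*.
Since the final sound of the plural form *wovinhu* is /u/ (a vowel), it takes -ha, giving *wovinhuha*.
The definite form *wovinhuha*: final sound = /a/, a vowel → -ele → *wovinhuhaele*.

wovinhuhaele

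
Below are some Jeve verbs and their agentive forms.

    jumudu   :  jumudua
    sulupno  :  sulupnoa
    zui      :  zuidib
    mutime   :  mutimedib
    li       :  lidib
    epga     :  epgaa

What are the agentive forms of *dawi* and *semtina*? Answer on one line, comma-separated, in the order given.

Looking at the last vowel of each stem: -dib when the last vowel of the stem is a front vowel (*zui*, *mutime*, *li*); -a when the last vowel of the stem is a back vowel (*jumudu*, *sulupno*, *epga*).
*dawi* — last vowel /i/ (a front vowel) → -dib → *dawidib*.
*semtina*: last vowel = /a/, a back vowel → -a → *semtinaa*.

dawidib, semtinaa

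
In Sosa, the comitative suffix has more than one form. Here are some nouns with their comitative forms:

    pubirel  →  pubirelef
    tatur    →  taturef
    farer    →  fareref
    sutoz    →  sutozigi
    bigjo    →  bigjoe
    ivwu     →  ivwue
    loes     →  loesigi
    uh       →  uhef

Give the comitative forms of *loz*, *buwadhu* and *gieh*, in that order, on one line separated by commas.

Looking at the final sound of each stem: -igi when the stem ends in a sibilant (*sutoz*, *loes*); -ef when the stem ends in a non-sibilant consonant (*pubirel*, *tatur*, *farer*, *uh*); -e when the stem ends in a vowel (*bigjo*, *ivwu*).
Since the final sound of *loz* is /z/ (a sibilant), it takes -igi, giving *lozigi*.
Since the final sound of *buwadhu* is /u/ (a vowel), it takes -e, giving *buwadhue*.
*gieh*: final sound = /h/, a non-sibilant consonant → -ef → *giehef*.

lozigi, buwadhue, giehef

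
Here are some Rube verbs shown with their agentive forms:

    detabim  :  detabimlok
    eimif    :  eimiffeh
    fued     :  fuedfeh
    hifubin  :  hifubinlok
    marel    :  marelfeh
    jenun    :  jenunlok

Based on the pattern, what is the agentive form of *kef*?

Looking at the final consonant of each stem: -lok when the stem ends in a nasal (*detabim*, *hifubin*, *jenun*); -feh when the stem ends in a non-nasal consonant (*eimif*, *fued*, *marel*).
Since the final consonant of *kef* is /f/ (non-nasal), it takes -feh, giving *keffeh*.

keffeh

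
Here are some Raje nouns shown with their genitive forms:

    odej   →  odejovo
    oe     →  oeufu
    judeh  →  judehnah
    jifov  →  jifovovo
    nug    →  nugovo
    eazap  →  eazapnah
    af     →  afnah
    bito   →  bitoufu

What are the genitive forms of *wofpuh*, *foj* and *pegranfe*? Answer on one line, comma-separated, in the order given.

wofpuhnah, fojovo, pegranfeufu

The suffix is conditioned by the final sound: -nah when the stem ends in a voiceless consonant (*judeh*, *eazap*, *af*); -ovo when the stem ends in a voiced consonant (*odej*, *jifov*, *nug*); -ufu when the stem ends in a vowel (*oe*, *bito*).
*wofpuh*: final sound = /h/, a voiceless consonant → -nah → *wofpuhnah*.
Since the final sound of *foj* is /j/ (a voiced consonant), it takes -ovo, giving *fojovo*.
*pegranfe*: final sound = /e/, a vowel → -ufu → *pegranfeufu*.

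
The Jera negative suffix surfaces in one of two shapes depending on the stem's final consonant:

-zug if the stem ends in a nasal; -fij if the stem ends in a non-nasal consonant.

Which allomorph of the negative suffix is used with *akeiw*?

*akeiw*: final consonant = /w/, non-nasal → -fij.

-fij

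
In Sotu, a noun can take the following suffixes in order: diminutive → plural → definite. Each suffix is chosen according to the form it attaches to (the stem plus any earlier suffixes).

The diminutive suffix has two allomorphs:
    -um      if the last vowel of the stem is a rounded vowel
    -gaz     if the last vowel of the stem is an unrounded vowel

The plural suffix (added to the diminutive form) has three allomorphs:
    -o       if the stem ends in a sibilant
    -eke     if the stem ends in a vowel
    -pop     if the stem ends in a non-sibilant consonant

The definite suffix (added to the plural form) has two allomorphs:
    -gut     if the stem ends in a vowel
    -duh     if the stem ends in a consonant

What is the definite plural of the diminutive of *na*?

nagazogut

The last vowel of *na* is /a/, which is an unrounded vowel, so the diminutive suffix is -gaz, giving *nagaz*.
The diminutive form *nagaz* — final sound /z/ (a sibilant) → -o → *nagazo*.
The plural form *nagazo* — final sound /o/ (a vowel) → -gut → *nagazogut*.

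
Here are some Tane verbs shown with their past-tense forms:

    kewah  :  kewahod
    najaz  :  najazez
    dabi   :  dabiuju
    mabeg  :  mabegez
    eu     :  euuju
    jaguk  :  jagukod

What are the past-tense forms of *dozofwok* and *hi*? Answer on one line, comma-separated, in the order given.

The suffix is conditioned by the final sound: -od when the stem ends in a voiceless consonant (*kewah*, *jaguk*); -ez when the stem ends in a voiced consonant (*najaz*, *mabeg*); -uju when the stem ends in a vowel (*dabi*, *eu*).
*dozofwok*: final sound = /k/, a voiceless consonant → -od → *dozofwokod*.
*hi* — final sound /i/ (a vowel) → -uju → *hiuju*.

dozofwokod, hiuju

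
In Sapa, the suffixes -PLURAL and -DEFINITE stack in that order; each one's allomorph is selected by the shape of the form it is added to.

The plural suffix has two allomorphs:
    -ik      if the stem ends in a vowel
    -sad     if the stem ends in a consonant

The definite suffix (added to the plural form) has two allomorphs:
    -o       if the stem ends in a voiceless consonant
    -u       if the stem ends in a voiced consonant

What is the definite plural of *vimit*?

vimitsadu

The final sound of *vimit* is /t/, which is a consonant, so the plural suffix is -sad, giving *vimitsad*.
Since the final consonant of the plural form *vimitsad* is /d/ (voiced), it takes -u, giving *vimitsadu*.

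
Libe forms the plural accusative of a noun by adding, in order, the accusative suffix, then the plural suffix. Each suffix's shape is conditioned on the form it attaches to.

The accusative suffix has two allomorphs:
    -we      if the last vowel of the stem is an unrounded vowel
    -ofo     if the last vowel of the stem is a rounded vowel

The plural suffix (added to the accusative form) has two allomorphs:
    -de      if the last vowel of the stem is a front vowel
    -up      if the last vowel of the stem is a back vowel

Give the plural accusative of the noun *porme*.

pormewede

*porme* — last vowel /e/ (an unrounded vowel) → -we → *pormewe*.
The accusative form *pormewe*: last vowel = /e/, a front vowel → -de → *pormewede*.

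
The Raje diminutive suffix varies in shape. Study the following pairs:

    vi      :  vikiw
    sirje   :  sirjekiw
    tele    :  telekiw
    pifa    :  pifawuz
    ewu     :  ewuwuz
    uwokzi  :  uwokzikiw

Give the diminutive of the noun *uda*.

The alternation tracks the last vowel of the stem — -kiw when the last vowel of the stem is a front vowel (*vi*, *sirje*, *tele*, *uwokzi*); -wuz when the last vowel of the stem is a back vowel (*pifa*, *ewu*).
*uda* — last vowel /a/ (a back vowel) → -wuz → *udawuz*.

udawuz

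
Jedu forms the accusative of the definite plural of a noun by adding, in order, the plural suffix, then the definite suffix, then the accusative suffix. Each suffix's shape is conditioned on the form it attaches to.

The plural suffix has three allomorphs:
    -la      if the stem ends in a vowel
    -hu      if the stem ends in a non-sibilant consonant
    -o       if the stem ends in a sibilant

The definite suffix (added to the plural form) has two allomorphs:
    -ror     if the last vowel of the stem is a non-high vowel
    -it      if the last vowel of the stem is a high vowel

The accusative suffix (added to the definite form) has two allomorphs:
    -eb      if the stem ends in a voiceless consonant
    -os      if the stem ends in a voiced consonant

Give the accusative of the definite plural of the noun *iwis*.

*iwis* — final sound /s/ (a sibilant) → -o → *iwiso*.
The last vowel of the plural form *iwiso* is /o/, which is a non-high vowel, so the definite suffix is -ror, giving *iwisoror*.
The definite form *iwisoror*: final consonant = /r/, voiced → -os → *iwisororos*.

iwisororos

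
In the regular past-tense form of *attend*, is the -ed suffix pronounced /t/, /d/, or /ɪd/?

/ɪd/

The stem *attend* ends in /t/ or /d/.
The -ed suffix is realized as /ɪd/ after /t, d/; as /t/ after other voiceless consonants; and as /d/ after other voiced sounds.
So -ed on *attend* is pronounced /ɪd/.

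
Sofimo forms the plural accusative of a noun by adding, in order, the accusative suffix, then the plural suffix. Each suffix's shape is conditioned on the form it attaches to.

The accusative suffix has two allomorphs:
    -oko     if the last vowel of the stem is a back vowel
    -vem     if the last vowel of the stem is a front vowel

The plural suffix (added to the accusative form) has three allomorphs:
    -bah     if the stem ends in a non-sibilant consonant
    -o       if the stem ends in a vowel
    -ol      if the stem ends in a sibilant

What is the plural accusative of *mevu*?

mevuokoo

The last vowel of *mevu* is /u/, which is a back vowel, so the accusative suffix is -oko, giving *mevuoko*.
Since the final sound of the accusative form *mevuoko* is /o/ (a vowel), it takes -o, giving *mevuokoo*.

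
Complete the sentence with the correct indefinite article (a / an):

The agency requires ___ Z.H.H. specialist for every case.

a

The indefinite article is chosen by the initial *sound* of the following word, not its spelling.
The initialism *Z.H.H.* is read letter by letter; the first letter, Z, is pronounced /ziː/, which begins with a consonant sound.
So the article is *a*: The agency requires a Z.H.H. specialist for every case.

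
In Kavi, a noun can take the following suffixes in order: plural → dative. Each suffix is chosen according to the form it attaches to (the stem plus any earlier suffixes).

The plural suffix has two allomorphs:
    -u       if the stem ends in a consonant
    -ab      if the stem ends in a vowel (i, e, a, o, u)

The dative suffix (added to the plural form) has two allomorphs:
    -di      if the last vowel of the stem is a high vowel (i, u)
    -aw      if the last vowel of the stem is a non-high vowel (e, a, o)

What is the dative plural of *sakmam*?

sakmamudi

Since the final sound of *sakmam* is /m/ (a consonant), it takes -u, giving *sakmamu*.
Since the last vowel of the plural form *sakmamu* is /u/ (a high vowel), it takes -di, giving *sakmamudi*.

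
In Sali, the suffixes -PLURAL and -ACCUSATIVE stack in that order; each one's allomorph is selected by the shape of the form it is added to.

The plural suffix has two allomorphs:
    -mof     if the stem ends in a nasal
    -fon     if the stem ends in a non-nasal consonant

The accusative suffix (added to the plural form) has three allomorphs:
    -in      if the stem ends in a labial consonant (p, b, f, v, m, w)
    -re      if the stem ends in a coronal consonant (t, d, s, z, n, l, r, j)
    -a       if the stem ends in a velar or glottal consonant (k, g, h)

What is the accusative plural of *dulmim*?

dulmimmofin

*dulmim*: final consonant = /m/, a nasal → -mof → *dulmimmof*.
Since the final consonant of the plural form *dulmimmof* is /f/ (labial), it takes -in, giving *dulmimmofin*.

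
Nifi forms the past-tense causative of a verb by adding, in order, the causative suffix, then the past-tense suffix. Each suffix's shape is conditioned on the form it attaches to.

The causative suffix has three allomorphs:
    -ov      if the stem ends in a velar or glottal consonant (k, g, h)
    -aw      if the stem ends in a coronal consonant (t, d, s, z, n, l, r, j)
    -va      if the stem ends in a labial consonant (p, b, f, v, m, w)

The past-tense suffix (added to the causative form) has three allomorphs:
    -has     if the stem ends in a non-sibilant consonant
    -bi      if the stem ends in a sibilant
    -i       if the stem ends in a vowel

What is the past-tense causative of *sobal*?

sobalawhas

Since the final consonant of *sobal* is /l/ (coronal), it takes -aw, giving *sobalaw*.
The final sound of the causative form *sobalaw* is /w/, which is a non-sibilant consonant, so the past-tense suffix is -has, giving *sobalawhas*.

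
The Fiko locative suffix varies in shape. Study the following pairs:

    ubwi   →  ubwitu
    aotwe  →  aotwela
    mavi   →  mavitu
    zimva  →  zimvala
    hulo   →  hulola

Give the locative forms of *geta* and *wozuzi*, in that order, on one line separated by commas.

getala, wozuzitu

The alternation tracks the last vowel of the stem — -tu when the last vowel of the stem is a high vowel (*ubwi*, *mavi*); -la when the last vowel of the stem is a non-high vowel (*aotwe*, *zimva*, *hulo*).
*geta* — last vowel /a/ (a non-high vowel) → -la → *getala*.
The last vowel of *wozuzi* is /i/, which is a high vowel, so the suffix is -tu, giving *wozuzitu*.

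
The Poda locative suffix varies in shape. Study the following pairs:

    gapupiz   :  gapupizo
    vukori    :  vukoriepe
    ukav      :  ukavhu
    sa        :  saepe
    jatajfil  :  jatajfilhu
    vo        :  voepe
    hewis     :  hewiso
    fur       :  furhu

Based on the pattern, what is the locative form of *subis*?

The pattern is sibilance of the final sound: -o when the stem ends in a sibilant (*gapupiz*, *hewis*); -hu when the stem ends in a non-sibilant consonant (*ukav*, *jatajfil*, *fur*); -epe when the stem ends in a vowel (*vukori*, *sa*, *vo*).
*subis*: final sound = /s/, a sibilant → -o → *subiso*.

subiso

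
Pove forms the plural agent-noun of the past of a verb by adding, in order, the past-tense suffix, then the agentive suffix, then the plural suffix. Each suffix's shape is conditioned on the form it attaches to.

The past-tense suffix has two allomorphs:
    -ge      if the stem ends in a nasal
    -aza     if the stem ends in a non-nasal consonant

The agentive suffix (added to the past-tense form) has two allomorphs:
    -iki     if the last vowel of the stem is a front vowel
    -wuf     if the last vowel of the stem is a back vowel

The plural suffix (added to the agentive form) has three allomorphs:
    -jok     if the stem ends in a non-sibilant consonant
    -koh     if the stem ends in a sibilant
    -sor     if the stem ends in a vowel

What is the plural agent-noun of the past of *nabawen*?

Since the final consonant of *nabawen* is /n/ (a nasal), it takes -ge, giving *nabawenge*.
The past-tense form *nabawenge*: last vowel = /e/, a front vowel → -iki → *nabawengeiki*.
The agentive form *nabawengeiki*: final sound = /i/, a vowel → -sor → *nabawengeikisor*.

nabawengeikisor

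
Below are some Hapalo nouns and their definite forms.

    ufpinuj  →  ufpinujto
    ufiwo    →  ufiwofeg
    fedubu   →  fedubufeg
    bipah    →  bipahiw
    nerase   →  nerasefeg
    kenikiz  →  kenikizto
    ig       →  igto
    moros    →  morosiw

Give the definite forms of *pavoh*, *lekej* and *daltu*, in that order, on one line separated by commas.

Looking at the final sound of each stem: -iw when the stem ends in a voiceless consonant (*bipah*, *moros*); -to when the stem ends in a voiced consonant (*ufpinuj*, *kenikiz*, *ig*); -feg when the stem ends in a vowel (*ufiwo*, *fedubu*, *nerase*).
The final sound of *pavoh* is /h/, which is a voiceless consonant, so the suffix is -iw, giving *pavohiw*.
*lekej*: final sound = /j/, a voiced consonant → -to → *lekejto*.
*daltu*: final sound = /u/, a vowel → -feg → *daltufeg*.

pavohiw, lekejto, daltufeg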